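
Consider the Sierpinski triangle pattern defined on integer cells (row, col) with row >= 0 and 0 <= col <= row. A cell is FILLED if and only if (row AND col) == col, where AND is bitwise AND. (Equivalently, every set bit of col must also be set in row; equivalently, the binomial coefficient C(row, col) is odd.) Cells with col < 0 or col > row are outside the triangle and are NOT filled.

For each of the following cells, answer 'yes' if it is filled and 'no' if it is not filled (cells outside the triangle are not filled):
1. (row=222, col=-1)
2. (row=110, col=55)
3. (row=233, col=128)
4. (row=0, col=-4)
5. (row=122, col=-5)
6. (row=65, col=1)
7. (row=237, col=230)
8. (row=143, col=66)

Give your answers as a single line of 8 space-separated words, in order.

(222,-1): col outside [0, 222] -> not filled
(110,55): row=0b1101110, col=0b110111, row AND col = 0b100110 = 38; 38 != 55 -> empty
(233,128): row=0b11101001, col=0b10000000, row AND col = 0b10000000 = 128; 128 == 128 -> filled
(0,-4): col outside [0, 0] -> not filled
(122,-5): col outside [0, 122] -> not filled
(65,1): row=0b1000001, col=0b1, row AND col = 0b1 = 1; 1 == 1 -> filled
(237,230): row=0b11101101, col=0b11100110, row AND col = 0b11100100 = 228; 228 != 230 -> empty
(143,66): row=0b10001111, col=0b1000010, row AND col = 0b10 = 2; 2 != 66 -> empty

Answer: no no yes no no yes no no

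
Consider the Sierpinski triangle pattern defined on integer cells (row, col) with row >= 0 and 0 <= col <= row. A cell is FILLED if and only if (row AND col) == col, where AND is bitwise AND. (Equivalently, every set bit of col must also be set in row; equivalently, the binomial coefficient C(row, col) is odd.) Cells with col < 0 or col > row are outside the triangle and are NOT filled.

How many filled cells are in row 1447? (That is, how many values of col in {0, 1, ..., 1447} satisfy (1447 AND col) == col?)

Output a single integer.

Answer: 128

Derivation:
1447 in binary = 10110100111
popcount(1447) = number of 1-bits in 10110100111 = 7
A col c satisfies (1447 AND c) == c iff every set bit of c is also set in 1447; each of the 7 set bits of 1447 can independently be on or off in c.
count = 2^7 = 128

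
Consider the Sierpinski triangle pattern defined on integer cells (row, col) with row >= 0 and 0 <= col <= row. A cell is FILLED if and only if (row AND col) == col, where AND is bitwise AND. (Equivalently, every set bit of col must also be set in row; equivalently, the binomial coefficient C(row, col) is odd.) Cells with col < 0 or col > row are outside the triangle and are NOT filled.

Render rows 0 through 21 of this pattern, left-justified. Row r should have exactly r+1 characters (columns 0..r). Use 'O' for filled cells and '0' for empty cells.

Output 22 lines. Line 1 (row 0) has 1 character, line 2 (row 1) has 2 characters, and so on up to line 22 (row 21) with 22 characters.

Answer: O
OO
O0O
OOOO
O000O
OO00OO
O0O0O0O
OOOOOOOO
O0000000O
OO000000OO
O0O00000O0O
OOOO0000OOOO
O000O000O000O
OO00OO00OO00OO
O0O0O0O0O0O0O0O
OOOOOOOOOOOOOOOO
O000000000000000O
OO00000000000000OO
O0O0000000000000O0O
OOOO000000000000OOOO
O000O00000000000O000O
OO00OO0000000000OO00OO

Derivation:
r0=0: O
r1=1: OO
r2=10: O0O
r3=11: OOOO
r4=100: O000O
r5=101: OO00OO
r6=110: O0O0O0O
r7=111: OOOOOOOO
r8=1000: O0000000O
r9=1001: OO000000OO
r10=1010: O0O00000O0O
r11=1011: OOOO0000OOOO
r12=1100: O000O000O000O
r13=1101: OO00OO00OO00OO
r14=1110: O0O0O0O0O0O0O0O
r15=1111: OOOOOOOOOOOOOOOO
r16=10000: O000000000000000O
r17=10001: OO00000000000000OO
r18=10010: O0O0000000000000O0O
r19=10011: OOOO000000000000OOOO
r20=10100: O000O00000000000O000O
r21=10101: OO00OO0000000000OO00OO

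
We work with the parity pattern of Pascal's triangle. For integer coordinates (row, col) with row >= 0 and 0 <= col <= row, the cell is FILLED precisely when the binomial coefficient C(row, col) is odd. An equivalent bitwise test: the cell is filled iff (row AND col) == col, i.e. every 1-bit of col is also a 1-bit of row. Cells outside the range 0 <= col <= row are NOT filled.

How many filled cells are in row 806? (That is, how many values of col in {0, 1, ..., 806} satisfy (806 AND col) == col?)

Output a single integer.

Answer: 32

Derivation:
806 in binary = 1100100110
popcount(806) = number of 1-bits in 1100100110 = 5
A col c satisfies (806 AND c) == c iff every set bit of c is also set in 806; each of the 5 set bits of 806 can independently be on or off in c.
count = 2^5 = 32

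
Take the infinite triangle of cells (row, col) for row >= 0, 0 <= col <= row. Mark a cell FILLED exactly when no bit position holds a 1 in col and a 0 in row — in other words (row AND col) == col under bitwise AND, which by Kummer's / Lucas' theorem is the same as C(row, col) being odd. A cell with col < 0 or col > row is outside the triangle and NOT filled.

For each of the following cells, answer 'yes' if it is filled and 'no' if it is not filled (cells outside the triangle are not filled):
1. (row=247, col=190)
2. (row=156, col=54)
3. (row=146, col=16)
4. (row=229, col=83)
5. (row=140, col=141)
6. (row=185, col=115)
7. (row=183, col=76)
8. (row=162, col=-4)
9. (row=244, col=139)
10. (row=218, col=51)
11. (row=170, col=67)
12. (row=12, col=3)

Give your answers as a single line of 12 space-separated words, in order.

Answer: no no yes no no no no no no no no no

Derivation:
(247,190): row=0b11110111, col=0b10111110, row AND col = 0b10110110 = 182; 182 != 190 -> empty
(156,54): row=0b10011100, col=0b110110, row AND col = 0b10100 = 20; 20 != 54 -> empty
(146,16): row=0b10010010, col=0b10000, row AND col = 0b10000 = 16; 16 == 16 -> filled
(229,83): row=0b11100101, col=0b1010011, row AND col = 0b1000001 = 65; 65 != 83 -> empty
(140,141): col outside [0, 140] -> not filled
(185,115): row=0b10111001, col=0b1110011, row AND col = 0b110001 = 49; 49 != 115 -> empty
(183,76): row=0b10110111, col=0b1001100, row AND col = 0b100 = 4; 4 != 76 -> empty
(162,-4): col outside [0, 162] -> not filled
(244,139): row=0b11110100, col=0b10001011, row AND col = 0b10000000 = 128; 128 != 139 -> empty
(218,51): row=0b11011010, col=0b110011, row AND col = 0b10010 = 18; 18 != 51 -> empty
(170,67): row=0b10101010, col=0b1000011, row AND col = 0b10 = 2; 2 != 67 -> empty
(12,3): row=0b1100, col=0b11, row AND col = 0b0 = 0; 0 != 3 -> empty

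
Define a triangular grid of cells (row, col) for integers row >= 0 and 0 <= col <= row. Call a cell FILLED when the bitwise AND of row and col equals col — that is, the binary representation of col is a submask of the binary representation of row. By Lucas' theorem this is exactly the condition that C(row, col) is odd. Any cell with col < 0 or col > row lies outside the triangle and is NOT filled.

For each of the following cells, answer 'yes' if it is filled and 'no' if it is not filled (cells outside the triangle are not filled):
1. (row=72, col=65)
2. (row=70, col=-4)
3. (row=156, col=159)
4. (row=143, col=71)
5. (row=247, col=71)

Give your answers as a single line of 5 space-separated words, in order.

(72,65): row=0b1001000, col=0b1000001, row AND col = 0b1000000 = 64; 64 != 65 -> empty
(70,-4): col outside [0, 70] -> not filled
(156,159): col outside [0, 156] -> not filled
(143,71): row=0b10001111, col=0b1000111, row AND col = 0b111 = 7; 7 != 71 -> empty
(247,71): row=0b11110111, col=0b1000111, row AND col = 0b1000111 = 71; 71 == 71 -> filled

Answer: no no no no yes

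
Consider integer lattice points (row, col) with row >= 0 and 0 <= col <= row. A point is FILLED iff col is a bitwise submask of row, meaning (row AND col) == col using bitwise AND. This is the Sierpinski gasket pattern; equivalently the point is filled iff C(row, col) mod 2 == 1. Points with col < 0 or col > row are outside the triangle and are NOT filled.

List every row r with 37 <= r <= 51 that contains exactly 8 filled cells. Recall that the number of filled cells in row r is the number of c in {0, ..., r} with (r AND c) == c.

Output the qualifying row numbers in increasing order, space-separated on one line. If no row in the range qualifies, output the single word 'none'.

Answer: 37 38 41 42 44 49 50

Derivation:
Row r has 2^popcount(r) filled cells, so we need popcount(r) = log2(8) = 3.
Scan r = 37..51 and keep those with exactly 3 one-bits:
r=37=100101 popcount=3 -> KEEP
r=38=100110 popcount=3 -> KEEP
r=39=100111 popcount=4 -> skip
r=40=101000 popcount=2 -> skip
r=41=101001 popcount=3 -> KEEP
r=42=101010 popcount=3 -> KEEP
r=43=101011 popcount=4 -> skip
r=44=101100 popcount=3 -> KEEP
r=45=101101 popcount=4 -> skip
r=46=101110 popcount=4 -> skip
r=47=101111 popcount=5 -> skip
r=48=110000 popcount=2 -> skip
r=49=110001 popcount=3 -> KEEP
r=50=110010 popcount=3 -> KEEP
r=51=110011 popcount=4 -> skip
Kept rows: 37 38 41 42 44 49 50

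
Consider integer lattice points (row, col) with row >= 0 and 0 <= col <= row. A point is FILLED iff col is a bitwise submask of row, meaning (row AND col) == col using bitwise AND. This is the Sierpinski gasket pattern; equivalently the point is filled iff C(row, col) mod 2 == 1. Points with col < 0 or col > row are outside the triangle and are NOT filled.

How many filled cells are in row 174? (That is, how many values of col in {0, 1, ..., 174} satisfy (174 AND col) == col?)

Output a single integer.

174 in binary = 10101110
popcount(174) = number of 1-bits in 10101110 = 5
A col c satisfies (174 AND c) == c iff every set bit of c is also set in 174; each of the 5 set bits of 174 can independently be on or off in c.
count = 2^5 = 32

Answer: 32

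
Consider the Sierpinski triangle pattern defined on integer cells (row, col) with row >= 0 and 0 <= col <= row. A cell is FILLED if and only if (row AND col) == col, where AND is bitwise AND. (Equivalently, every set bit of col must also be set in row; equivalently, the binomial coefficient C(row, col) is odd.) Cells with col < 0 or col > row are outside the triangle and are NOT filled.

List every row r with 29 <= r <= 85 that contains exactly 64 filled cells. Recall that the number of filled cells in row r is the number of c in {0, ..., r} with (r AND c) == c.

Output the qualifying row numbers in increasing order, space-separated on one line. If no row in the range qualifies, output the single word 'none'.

Answer: 63

Derivation:
Row r has 2^popcount(r) filled cells, so we need popcount(r) = log2(64) = 6.
Scan r = 29..85 and keep those with exactly 6 one-bits:
r=29=11101 popcount=4 -> skip
r=30=11110 popcount=4 -> skip
r=31=11111 popcount=5 -> skip
r=32=100000 popcount=1 -> skip
r=33=100001 popcount=2 -> skip
r=34=100010 popcount=2 -> skip
r=35=100011 popcount=3 -> skip
r=36=100100 popcount=2 -> skip
r=37=100101 popcount=3 -> skip
r=38=100110 popcount=3 -> skip
r=39=100111 popcount=4 -> skip
r=40=101000 popcount=2 -> skip
r=41=101001 popcount=3 -> skip
r=42=101010 popcount=3 -> skip
r=43=101011 popcount=4 -> skip
r=44=101100 popcount=3 -> skip
r=45=101101 popcount=4 -> skip
r=46=101110 popcount=4 -> skip
r=47=101111 popcount=5 -> skip
r=48=110000 popcount=2 -> skip
r=49=110001 popcount=3 -> skip
r=50=110010 popcount=3 -> skip
r=51=110011 popcount=4 -> skip
r=52=110100 popcount=3 -> skip
r=53=110101 popcount=4 -> skip
r=54=110110 popcount=4 -> skip
r=55=110111 popcount=5 -> skip
r=56=111000 popcount=3 -> skip
r=57=111001 popcount=4 -> skip
r=58=111010 popcount=4 -> skip
r=59=111011 popcount=5 -> skip
r=60=111100 popcount=4 -> skip
r=61=111101 popcount=5 -> skip
r=62=111110 popcount=5 -> skip
r=63=111111 popcount=6 -> KEEP
r=64=1000000 popcount=1 -> skip
r=65=1000001 popcount=2 -> skip
r=66=1000010 popcount=2 -> skip
r=67=1000011 popcount=3 -> skip
r=68=1000100 popcount=2 -> skip
r=69=1000101 popcount=3 -> skip
r=70=1000110 popcount=3 -> skip
r=71=1000111 popcount=4 -> skip
r=72=1001000 popcount=2 -> skip
r=73=1001001 popcount=3 -> skip
r=74=1001010 popcount=3 -> skip
r=75=1001011 popcount=4 -> skip
r=76=1001100 popcount=3 -> skip
r=77=1001101 popcount=4 -> skip
r=78=1001110 popcount=4 -> skip
r=79=1001111 popcount=5 -> skip
r=80=1010000 popcount=2 -> skip
r=81=1010001 popcount=3 -> skip
r=82=1010010 popcount=3 -> skip
r=83=1010011 popcount=4 -> skip
r=84=1010100 popcount=3 -> skip
r=85=1010101 popcount=4 -> skip
Kept rows: 63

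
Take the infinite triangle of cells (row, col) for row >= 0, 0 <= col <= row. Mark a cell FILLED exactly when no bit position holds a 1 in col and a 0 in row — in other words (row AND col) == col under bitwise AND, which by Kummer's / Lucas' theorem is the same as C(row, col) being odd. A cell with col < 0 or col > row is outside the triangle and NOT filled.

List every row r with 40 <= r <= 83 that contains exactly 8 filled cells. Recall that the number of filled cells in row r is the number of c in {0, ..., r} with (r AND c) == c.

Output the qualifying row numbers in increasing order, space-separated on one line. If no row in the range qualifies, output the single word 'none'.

Answer: 41 42 44 49 50 52 56 67 69 70 73 74 76 81 82

Derivation:
Row r has 2^popcount(r) filled cells, so we need popcount(r) = log2(8) = 3.
Scan r = 40..83 and keep those with exactly 3 one-bits:
r=40=101000 popcount=2 -> skip
r=41=101001 popcount=3 -> KEEP
r=42=101010 popcount=3 -> KEEP
r=43=101011 popcount=4 -> skip
r=44=101100 popcount=3 -> KEEP
r=45=101101 popcount=4 -> skip
r=46=101110 popcount=4 -> skip
r=47=101111 popcount=5 -> skip
r=48=110000 popcount=2 -> skip
r=49=110001 popcount=3 -> KEEP
r=50=110010 popcount=3 -> KEEP
r=51=110011 popcount=4 -> skip
r=52=110100 popcount=3 -> KEEP
r=53=110101 popcount=4 -> skip
r=54=110110 popcount=4 -> skip
r=55=110111 popcount=5 -> skip
r=56=111000 popcount=3 -> KEEP
r=57=111001 popcount=4 -> skip
r=58=111010 popcount=4 -> skip
r=59=111011 popcount=5 -> skip
r=60=111100 popcount=4 -> skip
r=61=111101 popcount=5 -> skip
r=62=111110 popcount=5 -> skip
r=63=111111 popcount=6 -> skip
r=64=1000000 popcount=1 -> skip
r=65=1000001 popcount=2 -> skip
r=66=1000010 popcount=2 -> skip
r=67=1000011 popcount=3 -> KEEP
r=68=1000100 popcount=2 -> skip
r=69=1000101 popcount=3 -> KEEP
r=70=1000110 popcount=3 -> KEEP
r=71=1000111 popcount=4 -> skip
r=72=1001000 popcount=2 -> skip
r=73=1001001 popcount=3 -> KEEP
r=74=1001010 popcount=3 -> KEEP
r=75=1001011 popcount=4 -> skip
r=76=1001100 popcount=3 -> KEEP
r=77=1001101 popcount=4 -> skip
r=78=1001110 popcount=4 -> skip
r=79=1001111 popcount=5 -> skip
r=80=1010000 popcount=2 -> skip
r=81=1010001 popcount=3 -> KEEP
r=82=1010010 popcount=3 -> KEEP
r=83=1010011 popcount=4 -> skip
Kept rows: 41 42 44 49 50 52 56 67 69 70 73 74 76 81 82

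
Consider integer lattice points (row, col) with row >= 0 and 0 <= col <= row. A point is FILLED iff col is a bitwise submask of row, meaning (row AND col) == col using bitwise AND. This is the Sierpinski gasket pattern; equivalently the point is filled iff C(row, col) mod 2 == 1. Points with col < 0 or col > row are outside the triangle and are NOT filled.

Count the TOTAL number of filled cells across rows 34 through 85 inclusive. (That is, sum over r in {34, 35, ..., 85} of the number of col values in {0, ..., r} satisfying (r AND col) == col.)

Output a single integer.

r34=100010 pc2: +4 =4
r35=100011 pc3: +8 =12
r36=100100 pc2: +4 =16
r37=100101 pc3: +8 =24
r38=100110 pc3: +8 =32
r39=100111 pc4: +16 =48
r40=101000 pc2: +4 =52
r41=101001 pc3: +8 =60
r42=101010 pc3: +8 =68
r43=101011 pc4: +16 =84
r44=101100 pc3: +8 =92
r45=101101 pc4: +16 =108
r46=101110 pc4: +16 =124
r47=101111 pc5: +32 =156
r48=110000 pc2: +4 =160
r49=110001 pc3: +8 =168
r50=110010 pc3: +8 =176
r51=110011 pc4: +16 =192
r52=110100 pc3: +8 =200
r53=110101 pc4: +16 =216
r54=110110 pc4: +16 =232
r55=110111 pc5: +32 =264
r56=111000 pc3: +8 =272
r57=111001 pc4: +16 =288
r58=111010 pc4: +16 =304
r59=111011 pc5: +32 =336
r60=111100 pc4: +16 =352
r61=111101 pc5: +32 =384
r62=111110 pc5: +32 =416
r63=111111 pc6: +64 =480
r64=1000000 pc1: +2 =482
r65=1000001 pc2: +4 =486
r66=1000010 pc2: +4 =490
r67=1000011 pc3: +8 =498
r68=1000100 pc2: +4 =502
r69=1000101 pc3: +8 =510
r70=1000110 pc3: +8 =518
r71=1000111 pc4: +16 =534
r72=1001000 pc2: +4 =538
r73=1001001 pc3: +8 =546
r74=1001010 pc3: +8 =554
r75=1001011 pc4: +16 =570
r76=1001100 pc3: +8 =578
r77=1001101 pc4: +16 =594
r78=1001110 pc4: +16 =610
r79=1001111 pc5: +32 =642
r80=1010000 pc2: +4 =646
r81=1010001 pc3: +8 =654
r82=1010010 pc3: +8 =662
r83=1010011 pc4: +16 =678
r84=1010100 pc3: +8 =686
r85=1010101 pc4: +16 =702

Answer: 702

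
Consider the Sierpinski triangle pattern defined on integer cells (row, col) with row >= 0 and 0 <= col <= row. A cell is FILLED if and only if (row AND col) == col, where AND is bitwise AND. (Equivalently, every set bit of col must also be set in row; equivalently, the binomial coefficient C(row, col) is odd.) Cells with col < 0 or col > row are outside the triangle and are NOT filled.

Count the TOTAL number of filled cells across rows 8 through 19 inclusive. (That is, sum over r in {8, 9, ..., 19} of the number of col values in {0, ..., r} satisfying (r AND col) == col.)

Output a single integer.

Answer: 72

Derivation:
r8=1000 pc1: +2 =2
r9=1001 pc2: +4 =6
r10=1010 pc2: +4 =10
r11=1011 pc3: +8 =18
r12=1100 pc2: +4 =22
r13=1101 pc3: +8 =30
r14=1110 pc3: +8 =38
r15=1111 pc4: +16 =54
r16=10000 pc1: +2 =56
r17=10001 pc2: +4 =60
r18=10010 pc2: +4 =64
r19=10011 pc3: +8 =72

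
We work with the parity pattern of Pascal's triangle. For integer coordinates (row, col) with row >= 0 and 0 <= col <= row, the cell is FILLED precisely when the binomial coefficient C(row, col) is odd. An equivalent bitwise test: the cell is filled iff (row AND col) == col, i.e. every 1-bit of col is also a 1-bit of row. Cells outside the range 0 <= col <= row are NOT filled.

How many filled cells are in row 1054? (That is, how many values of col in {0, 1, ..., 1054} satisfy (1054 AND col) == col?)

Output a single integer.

Answer: 32

Derivation:
1054 in binary = 10000011110
popcount(1054) = number of 1-bits in 10000011110 = 5
A col c satisfies (1054 AND c) == c iff every set bit of c is also set in 1054; each of the 5 set bits of 1054 can independently be on or off in c.
count = 2^5 = 32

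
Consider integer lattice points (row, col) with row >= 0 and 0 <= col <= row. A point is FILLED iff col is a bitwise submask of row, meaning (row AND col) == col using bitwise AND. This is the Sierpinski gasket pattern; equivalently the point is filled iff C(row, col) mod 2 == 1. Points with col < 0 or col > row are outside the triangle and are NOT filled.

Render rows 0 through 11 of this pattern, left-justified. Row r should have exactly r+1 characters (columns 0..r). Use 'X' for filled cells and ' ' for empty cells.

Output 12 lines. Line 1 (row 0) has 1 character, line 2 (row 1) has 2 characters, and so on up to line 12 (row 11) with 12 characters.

Answer: X
XX
X X
XXXX
X   X
XX  XX
X X X X
XXXXXXXX
X       X
XX      XX
X X     X X
XXXX    XXXX

Derivation:
r0=0: X
r1=1: XX
r2=10: X X
r3=11: XXXX
r4=100: X   X
r5=101: XX  XX
r6=110: X X X X
r7=111: XXXXXXXX
r8=1000: X       X
r9=1001: XX      XX
r10=1010: X X     X X
r11=1011: XXXX    XXXX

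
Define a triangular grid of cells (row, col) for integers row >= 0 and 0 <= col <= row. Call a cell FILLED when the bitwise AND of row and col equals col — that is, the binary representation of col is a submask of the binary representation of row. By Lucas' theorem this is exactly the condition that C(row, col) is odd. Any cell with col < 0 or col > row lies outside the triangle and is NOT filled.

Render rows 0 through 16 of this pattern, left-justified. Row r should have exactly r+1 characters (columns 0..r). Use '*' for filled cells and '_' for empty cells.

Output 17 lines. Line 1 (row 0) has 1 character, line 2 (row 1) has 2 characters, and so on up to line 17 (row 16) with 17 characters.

r0=0: *
r1=1: **
r2=10: *_*
r3=11: ****
r4=100: *___*
r5=101: **__**
r6=110: *_*_*_*
r7=111: ********
r8=1000: *_______*
r9=1001: **______**
r10=1010: *_*_____*_*
r11=1011: ****____****
r12=1100: *___*___*___*
r13=1101: **__**__**__**
r14=1110: *_*_*_*_*_*_*_*
r15=1111: ****************
r16=10000: *_______________*

Answer: *
**
*_*
****
*___*
**__**
*_*_*_*
********
*_______*
**______**
*_*_____*_*
****____****
*___*___*___*
**__**__**__**
*_*_*_*_*_*_*_*
****************
*_______________*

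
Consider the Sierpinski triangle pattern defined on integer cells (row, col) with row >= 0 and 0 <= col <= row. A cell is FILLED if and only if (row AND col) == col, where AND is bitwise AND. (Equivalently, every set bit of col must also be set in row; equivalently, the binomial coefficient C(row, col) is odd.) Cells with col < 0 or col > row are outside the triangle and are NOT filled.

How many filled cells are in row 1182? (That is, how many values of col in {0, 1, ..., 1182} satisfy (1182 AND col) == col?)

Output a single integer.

Answer: 64

Derivation:
1182 in binary = 10010011110
popcount(1182) = number of 1-bits in 10010011110 = 6
A col c satisfies (1182 AND c) == c iff every set bit of c is also set in 1182; each of the 6 set bits of 1182 can independently be on or off in c.
count = 2^6 = 64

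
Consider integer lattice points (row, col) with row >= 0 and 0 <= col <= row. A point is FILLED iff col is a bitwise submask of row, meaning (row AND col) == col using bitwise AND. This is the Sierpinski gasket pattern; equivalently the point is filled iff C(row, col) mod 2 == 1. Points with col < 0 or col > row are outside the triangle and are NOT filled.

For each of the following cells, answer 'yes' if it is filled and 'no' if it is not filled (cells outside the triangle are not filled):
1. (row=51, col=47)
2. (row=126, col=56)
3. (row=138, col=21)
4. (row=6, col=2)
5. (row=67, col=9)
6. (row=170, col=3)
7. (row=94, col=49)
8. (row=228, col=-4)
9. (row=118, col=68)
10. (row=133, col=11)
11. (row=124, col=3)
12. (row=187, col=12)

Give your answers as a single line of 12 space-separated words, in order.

(51,47): row=0b110011, col=0b101111, row AND col = 0b100011 = 35; 35 != 47 -> empty
(126,56): row=0b1111110, col=0b111000, row AND col = 0b111000 = 56; 56 == 56 -> filled
(138,21): row=0b10001010, col=0b10101, row AND col = 0b0 = 0; 0 != 21 -> empty
(6,2): row=0b110, col=0b10, row AND col = 0b10 = 2; 2 == 2 -> filled
(67,9): row=0b1000011, col=0b1001, row AND col = 0b1 = 1; 1 != 9 -> empty
(170,3): row=0b10101010, col=0b11, row AND col = 0b10 = 2; 2 != 3 -> empty
(94,49): row=0b1011110, col=0b110001, row AND col = 0b10000 = 16; 16 != 49 -> empty
(228,-4): col outside [0, 228] -> not filled
(118,68): row=0b1110110, col=0b1000100, row AND col = 0b1000100 = 68; 68 == 68 -> filled
(133,11): row=0b10000101, col=0b1011, row AND col = 0b1 = 1; 1 != 11 -> empty
(124,3): row=0b1111100, col=0b11, row AND col = 0b0 = 0; 0 != 3 -> empty
(187,12): row=0b10111011, col=0b1100, row AND col = 0b1000 = 8; 8 != 12 -> empty

Answer: no yes no yes no no no no yes no no no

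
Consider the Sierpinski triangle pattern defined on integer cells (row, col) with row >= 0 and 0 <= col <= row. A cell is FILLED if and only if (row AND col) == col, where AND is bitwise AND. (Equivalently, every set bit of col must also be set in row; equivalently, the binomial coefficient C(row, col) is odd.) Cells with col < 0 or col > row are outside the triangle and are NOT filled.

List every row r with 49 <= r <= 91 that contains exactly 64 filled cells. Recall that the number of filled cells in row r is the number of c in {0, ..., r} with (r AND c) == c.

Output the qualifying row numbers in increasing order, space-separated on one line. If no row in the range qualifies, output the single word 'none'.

Answer: 63

Derivation:
Row r has 2^popcount(r) filled cells, so we need popcount(r) = log2(64) = 6.
Scan r = 49..91 and keep those with exactly 6 one-bits:
r=49=110001 popcount=3 -> skip
r=50=110010 popcount=3 -> skip
r=51=110011 popcount=4 -> skip
r=52=110100 popcount=3 -> skip
r=53=110101 popcount=4 -> skip
r=54=110110 popcount=4 -> skip
r=55=110111 popcount=5 -> skip
r=56=111000 popcount=3 -> skip
r=57=111001 popcount=4 -> skip
r=58=111010 popcount=4 -> skip
r=59=111011 popcount=5 -> skip
r=60=111100 popcount=4 -> skip
r=61=111101 popcount=5 -> skip
r=62=111110 popcount=5 -> skip
r=63=111111 popcount=6 -> KEEP
r=64=1000000 popcount=1 -> skip
r=65=1000001 popcount=2 -> skip
r=66=1000010 popcount=2 -> skip
r=67=1000011 popcount=3 -> skip
r=68=1000100 popcount=2 -> skip
r=69=1000101 popcount=3 -> skip
r=70=1000110 popcount=3 -> skip
r=71=1000111 popcount=4 -> skip
r=72=1001000 popcount=2 -> skip
r=73=1001001 popcount=3 -> skip
r=74=1001010 popcount=3 -> skip
r=75=1001011 popcount=4 -> skip
r=76=1001100 popcount=3 -> skip
r=77=1001101 popcount=4 -> skip
r=78=1001110 popcount=4 -> skip
r=79=1001111 popcount=5 -> skip
r=80=1010000 popcount=2 -> skip
r=81=1010001 popcount=3 -> skip
r=82=1010010 popcount=3 -> skip
r=83=1010011 popcount=4 -> skip
r=84=1010100 popcount=3 -> skip
r=85=1010101 popcount=4 -> skip
r=86=1010110 popcount=4 -> skip
r=87=1010111 popcount=5 -> skip
r=88=1011000 popcount=3 -> skip
r=89=1011001 popcount=4 -> skip
r=90=1011010 popcount=4 -> skip
r=91=1011011 popcount=5 -> skip
Kept rows: 63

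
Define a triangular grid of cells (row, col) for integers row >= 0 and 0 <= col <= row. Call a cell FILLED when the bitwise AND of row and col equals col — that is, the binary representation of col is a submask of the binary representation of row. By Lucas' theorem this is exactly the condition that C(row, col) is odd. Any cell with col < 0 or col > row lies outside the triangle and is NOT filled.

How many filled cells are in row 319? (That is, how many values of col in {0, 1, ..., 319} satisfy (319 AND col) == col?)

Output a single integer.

319 in binary = 100111111
popcount(319) = number of 1-bits in 100111111 = 7
A col c satisfies (319 AND c) == c iff every set bit of c is also set in 319; each of the 7 set bits of 319 can independently be on or off in c.
count = 2^7 = 128

Answer: 128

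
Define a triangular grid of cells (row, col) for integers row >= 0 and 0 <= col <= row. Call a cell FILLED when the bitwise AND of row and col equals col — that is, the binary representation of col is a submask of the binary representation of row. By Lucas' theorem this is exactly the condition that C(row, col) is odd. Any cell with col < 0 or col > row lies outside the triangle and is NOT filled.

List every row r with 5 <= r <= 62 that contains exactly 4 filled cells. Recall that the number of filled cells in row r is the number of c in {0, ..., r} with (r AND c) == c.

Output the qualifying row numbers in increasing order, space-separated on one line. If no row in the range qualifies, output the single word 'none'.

Row r has 2^popcount(r) filled cells, so we need popcount(r) = log2(4) = 2.
Scan r = 5..62 and keep those with exactly 2 one-bits:
r=5=101 popcount=2 -> KEEP
r=6=110 popcount=2 -> KEEP
r=7=111 popcount=3 -> skip
r=8=1000 popcount=1 -> skip
r=9=1001 popcount=2 -> KEEP
r=10=1010 popcount=2 -> KEEP
r=11=1011 popcount=3 -> skip
r=12=1100 popcount=2 -> KEEP
r=13=1101 popcount=3 -> skip
r=14=1110 popcount=3 -> skip
r=15=1111 popcount=4 -> skip
r=16=10000 popcount=1 -> skip
r=17=10001 popcount=2 -> KEEP
r=18=10010 popcount=2 -> KEEP
r=19=10011 popcount=3 -> skip
r=20=10100 popcount=2 -> KEEP
r=21=10101 popcount=3 -> skip
r=22=10110 popcount=3 -> skip
r=23=10111 popcount=4 -> skip
r=24=11000 popcount=2 -> KEEP
r=25=11001 popcount=3 -> skip
r=26=11010 popcount=3 -> skip
r=27=11011 popcount=4 -> skip
r=28=11100 popcount=3 -> skip
r=29=11101 popcount=4 -> skip
r=30=11110 popcount=4 -> skip
r=31=11111 popcount=5 -> skip
r=32=100000 popcount=1 -> skip
r=33=100001 popcount=2 -> KEEP
r=34=100010 popcount=2 -> KEEP
r=35=100011 popcount=3 -> skip
r=36=100100 popcount=2 -> KEEP
r=37=100101 popcount=3 -> skip
r=38=100110 popcount=3 -> skip
r=39=100111 popcount=4 -> skip
r=40=101000 popcount=2 -> KEEP
r=41=101001 popcount=3 -> skip
r=42=101010 popcount=3 -> skip
r=43=101011 popcount=4 -> skip
r=44=101100 popcount=3 -> skip
r=45=101101 popcount=4 -> skip
r=46=101110 popcount=4 -> skip
r=47=101111 popcount=5 -> skip
r=48=110000 popcount=2 -> KEEP
r=49=110001 popcount=3 -> skip
r=50=110010 popcount=3 -> skip
r=51=110011 popcount=4 -> skip
r=52=110100 popcount=3 -> skip
r=53=110101 popcount=4 -> skip
r=54=110110 popcount=4 -> skip
r=55=110111 popcount=5 -> skip
r=56=111000 popcount=3 -> skip
r=57=111001 popcount=4 -> skip
r=58=111010 popcount=4 -> skip
r=59=111011 popcount=5 -> skip
r=60=111100 popcount=4 -> skip
r=61=111101 popcount=5 -> skip
r=62=111110 popcount=5 -> skip
Kept rows: 5 6 9 10 12 17 18 20 24 33 34 36 40 48

Answer: 5 6 9 10 12 17 18 20 24 33 34 36 40 48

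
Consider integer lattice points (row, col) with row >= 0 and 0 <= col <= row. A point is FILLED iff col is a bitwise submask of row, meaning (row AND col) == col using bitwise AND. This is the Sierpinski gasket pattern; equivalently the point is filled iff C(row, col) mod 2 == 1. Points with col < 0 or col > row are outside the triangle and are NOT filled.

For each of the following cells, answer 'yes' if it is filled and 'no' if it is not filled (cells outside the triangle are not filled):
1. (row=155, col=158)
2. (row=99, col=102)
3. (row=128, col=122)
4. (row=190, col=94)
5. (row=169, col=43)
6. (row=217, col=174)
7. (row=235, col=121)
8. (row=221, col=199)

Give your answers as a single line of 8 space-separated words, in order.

(155,158): col outside [0, 155] -> not filled
(99,102): col outside [0, 99] -> not filled
(128,122): row=0b10000000, col=0b1111010, row AND col = 0b0 = 0; 0 != 122 -> empty
(190,94): row=0b10111110, col=0b1011110, row AND col = 0b11110 = 30; 30 != 94 -> empty
(169,43): row=0b10101001, col=0b101011, row AND col = 0b101001 = 41; 41 != 43 -> empty
(217,174): row=0b11011001, col=0b10101110, row AND col = 0b10001000 = 136; 136 != 174 -> empty
(235,121): row=0b11101011, col=0b1111001, row AND col = 0b1101001 = 105; 105 != 121 -> empty
(221,199): row=0b11011101, col=0b11000111, row AND col = 0b11000101 = 197; 197 != 199 -> empty

Answer: no no no no no no no no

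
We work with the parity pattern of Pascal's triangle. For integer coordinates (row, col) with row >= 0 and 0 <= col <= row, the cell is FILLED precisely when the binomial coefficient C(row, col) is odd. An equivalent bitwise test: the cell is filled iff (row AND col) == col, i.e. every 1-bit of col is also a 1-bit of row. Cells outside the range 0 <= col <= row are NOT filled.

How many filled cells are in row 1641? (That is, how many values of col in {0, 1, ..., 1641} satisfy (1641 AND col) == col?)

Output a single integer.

Answer: 64

Derivation:
1641 in binary = 11001101001
popcount(1641) = number of 1-bits in 11001101001 = 6
A col c satisfies (1641 AND c) == c iff every set bit of c is also set in 1641; each of the 6 set bits of 1641 can independently be on or off in c.
count = 2^6 = 64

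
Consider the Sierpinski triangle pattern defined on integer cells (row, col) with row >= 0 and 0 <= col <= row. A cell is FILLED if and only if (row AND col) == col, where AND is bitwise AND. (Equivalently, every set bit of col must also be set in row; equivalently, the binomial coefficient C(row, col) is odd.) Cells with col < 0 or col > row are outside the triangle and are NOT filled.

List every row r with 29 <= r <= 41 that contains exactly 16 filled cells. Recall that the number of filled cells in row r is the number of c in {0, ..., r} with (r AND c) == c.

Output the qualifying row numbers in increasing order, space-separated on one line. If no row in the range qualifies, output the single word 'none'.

Answer: 29 30 39

Derivation:
Row r has 2^popcount(r) filled cells, so we need popcount(r) = log2(16) = 4.
Scan r = 29..41 and keep those with exactly 4 one-bits:
r=29=11101 popcount=4 -> KEEP
r=30=11110 popcount=4 -> KEEP
r=31=11111 popcount=5 -> skip
r=32=100000 popcount=1 -> skip
r=33=100001 popcount=2 -> skip
r=34=100010 popcount=2 -> skip
r=35=100011 popcount=3 -> skip
r=36=100100 popcount=2 -> skip
r=37=100101 popcount=3 -> skip
r=38=100110 popcount=3 -> skip
r=39=100111 popcount=4 -> KEEP
r=40=101000 popcount=2 -> skip
r=41=101001 popcount=3 -> skip
Kept rows: 29 30 39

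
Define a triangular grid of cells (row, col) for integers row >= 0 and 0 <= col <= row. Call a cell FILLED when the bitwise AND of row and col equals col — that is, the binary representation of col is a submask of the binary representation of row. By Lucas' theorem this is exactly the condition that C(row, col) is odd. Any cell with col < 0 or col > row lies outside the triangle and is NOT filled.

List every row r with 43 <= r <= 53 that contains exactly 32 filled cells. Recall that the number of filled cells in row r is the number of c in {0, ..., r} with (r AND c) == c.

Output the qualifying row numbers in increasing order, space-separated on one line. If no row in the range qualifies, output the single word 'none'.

Row r has 2^popcount(r) filled cells, so we need popcount(r) = log2(32) = 5.
Scan r = 43..53 and keep those with exactly 5 one-bits:
r=43=101011 popcount=4 -> skip
r=44=101100 popcount=3 -> skip
r=45=101101 popcount=4 -> skip
r=46=101110 popcount=4 -> skip
r=47=101111 popcount=5 -> KEEP
r=48=110000 popcount=2 -> skip
r=49=110001 popcount=3 -> skip
r=50=110010 popcount=3 -> skip
r=51=110011 popcount=4 -> skip
r=52=110100 popcount=3 -> skip
r=53=110101 popcount=4 -> skip
Kept rows: 47

Answer: 47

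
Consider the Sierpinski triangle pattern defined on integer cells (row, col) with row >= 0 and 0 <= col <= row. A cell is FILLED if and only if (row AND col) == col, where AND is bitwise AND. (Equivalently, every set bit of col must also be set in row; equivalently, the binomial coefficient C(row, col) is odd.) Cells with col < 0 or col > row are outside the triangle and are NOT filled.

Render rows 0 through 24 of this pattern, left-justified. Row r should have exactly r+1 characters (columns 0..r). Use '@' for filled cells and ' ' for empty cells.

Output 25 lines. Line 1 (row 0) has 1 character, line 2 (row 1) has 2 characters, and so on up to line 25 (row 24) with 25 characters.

Answer: @
@@
@ @
@@@@
@   @
@@  @@
@ @ @ @
@@@@@@@@
@       @
@@      @@
@ @     @ @
@@@@    @@@@
@   @   @   @
@@  @@  @@  @@
@ @ @ @ @ @ @ @
@@@@@@@@@@@@@@@@
@               @
@@              @@
@ @             @ @
@@@@            @@@@
@   @           @   @
@@  @@          @@  @@
@ @ @ @         @ @ @ @
@@@@@@@@        @@@@@@@@
@       @       @       @

Derivation:
r0=0: @
r1=1: @@
r2=10: @ @
r3=11: @@@@
r4=100: @   @
r5=101: @@  @@
r6=110: @ @ @ @
r7=111: @@@@@@@@
r8=1000: @       @
r9=1001: @@      @@
r10=1010: @ @     @ @
r11=1011: @@@@    @@@@
r12=1100: @   @   @   @
r13=1101: @@  @@  @@  @@
r14=1110: @ @ @ @ @ @ @ @
r15=1111: @@@@@@@@@@@@@@@@
r16=10000: @               @
r17=10001: @@              @@
r18=10010: @ @             @ @
r19=10011: @@@@            @@@@
r20=10100: @   @           @   @
r21=10101: @@  @@          @@  @@
r22=10110: @ @ @ @         @ @ @ @
r23=10111: @@@@@@@@        @@@@@@@@
r24=11000: @       @       @       @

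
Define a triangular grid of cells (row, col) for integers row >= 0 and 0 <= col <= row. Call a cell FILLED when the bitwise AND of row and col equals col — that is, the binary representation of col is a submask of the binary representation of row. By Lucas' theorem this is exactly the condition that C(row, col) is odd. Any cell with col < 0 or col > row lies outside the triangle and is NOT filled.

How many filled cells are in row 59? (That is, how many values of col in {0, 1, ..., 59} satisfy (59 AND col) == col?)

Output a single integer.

Answer: 32

Derivation:
59 in binary = 111011
popcount(59) = number of 1-bits in 111011 = 5
A col c satisfies (59 AND c) == c iff every set bit of c is also set in 59; each of the 5 set bits of 59 can independently be on or off in c.
count = 2^5 = 32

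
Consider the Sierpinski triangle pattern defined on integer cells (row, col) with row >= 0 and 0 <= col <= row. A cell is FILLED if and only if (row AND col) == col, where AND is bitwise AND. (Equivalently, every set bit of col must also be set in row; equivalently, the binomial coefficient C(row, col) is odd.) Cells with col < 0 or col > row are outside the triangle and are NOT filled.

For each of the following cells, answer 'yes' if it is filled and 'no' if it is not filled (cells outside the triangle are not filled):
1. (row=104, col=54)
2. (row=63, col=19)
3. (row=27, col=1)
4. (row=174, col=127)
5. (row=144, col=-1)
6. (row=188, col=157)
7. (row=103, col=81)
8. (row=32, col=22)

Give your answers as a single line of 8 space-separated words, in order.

Answer: no yes yes no no no no no

Derivation:
(104,54): row=0b1101000, col=0b110110, row AND col = 0b100000 = 32; 32 != 54 -> empty
(63,19): row=0b111111, col=0b10011, row AND col = 0b10011 = 19; 19 == 19 -> filled
(27,1): row=0b11011, col=0b1, row AND col = 0b1 = 1; 1 == 1 -> filled
(174,127): row=0b10101110, col=0b1111111, row AND col = 0b101110 = 46; 46 != 127 -> empty
(144,-1): col outside [0, 144] -> not filled
(188,157): row=0b10111100, col=0b10011101, row AND col = 0b10011100 = 156; 156 != 157 -> empty
(103,81): row=0b1100111, col=0b1010001, row AND col = 0b1000001 = 65; 65 != 81 -> empty
(32,22): row=0b100000, col=0b10110, row AND col = 0b0 = 0; 0 != 22 -> empty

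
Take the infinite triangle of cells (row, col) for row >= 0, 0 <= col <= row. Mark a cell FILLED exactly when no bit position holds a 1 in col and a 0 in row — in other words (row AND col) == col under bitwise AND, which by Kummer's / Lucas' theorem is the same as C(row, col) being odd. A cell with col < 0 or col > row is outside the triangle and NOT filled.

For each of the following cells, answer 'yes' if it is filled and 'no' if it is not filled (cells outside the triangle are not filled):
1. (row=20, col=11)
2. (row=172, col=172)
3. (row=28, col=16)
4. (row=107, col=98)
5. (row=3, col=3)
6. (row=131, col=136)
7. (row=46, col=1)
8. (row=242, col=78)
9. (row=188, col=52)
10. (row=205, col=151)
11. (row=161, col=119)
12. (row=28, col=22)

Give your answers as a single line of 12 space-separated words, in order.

(20,11): row=0b10100, col=0b1011, row AND col = 0b0 = 0; 0 != 11 -> empty
(172,172): row=0b10101100, col=0b10101100, row AND col = 0b10101100 = 172; 172 == 172 -> filled
(28,16): row=0b11100, col=0b10000, row AND col = 0b10000 = 16; 16 == 16 -> filled
(107,98): row=0b1101011, col=0b1100010, row AND col = 0b1100010 = 98; 98 == 98 -> filled
(3,3): row=0b11, col=0b11, row AND col = 0b11 = 3; 3 == 3 -> filled
(131,136): col outside [0, 131] -> not filled
(46,1): row=0b101110, col=0b1, row AND col = 0b0 = 0; 0 != 1 -> empty
(242,78): row=0b11110010, col=0b1001110, row AND col = 0b1000010 = 66; 66 != 78 -> empty
(188,52): row=0b10111100, col=0b110100, row AND col = 0b110100 = 52; 52 == 52 -> filled
(205,151): row=0b11001101, col=0b10010111, row AND col = 0b10000101 = 133; 133 != 151 -> empty
(161,119): row=0b10100001, col=0b1110111, row AND col = 0b100001 = 33; 33 != 119 -> empty
(28,22): row=0b11100, col=0b10110, row AND col = 0b10100 = 20; 20 != 22 -> empty

Answer: no yes yes yes yes no no no yes no no no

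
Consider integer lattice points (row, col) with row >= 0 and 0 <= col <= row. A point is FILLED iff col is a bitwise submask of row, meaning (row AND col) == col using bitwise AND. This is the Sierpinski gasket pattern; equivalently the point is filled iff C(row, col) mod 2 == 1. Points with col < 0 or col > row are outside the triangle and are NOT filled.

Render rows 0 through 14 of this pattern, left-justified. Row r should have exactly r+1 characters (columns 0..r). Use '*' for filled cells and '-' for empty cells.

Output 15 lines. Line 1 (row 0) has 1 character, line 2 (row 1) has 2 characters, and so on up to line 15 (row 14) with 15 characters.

Answer: *
**
*-*
****
*---*
**--**
*-*-*-*
********
*-------*
**------**
*-*-----*-*
****----****
*---*---*---*
**--**--**--**
*-*-*-*-*-*-*-*

Derivation:
r0=0: *
r1=1: **
r2=10: *-*
r3=11: ****
r4=100: *---*
r5=101: **--**
r6=110: *-*-*-*
r7=111: ********
r8=1000: *-------*
r9=1001: **------**
r10=1010: *-*-----*-*
r11=1011: ****----****
r12=1100: *---*---*---*
r13=1101: **--**--**--**
r14=1110: *-*-*-*-*-*-*-*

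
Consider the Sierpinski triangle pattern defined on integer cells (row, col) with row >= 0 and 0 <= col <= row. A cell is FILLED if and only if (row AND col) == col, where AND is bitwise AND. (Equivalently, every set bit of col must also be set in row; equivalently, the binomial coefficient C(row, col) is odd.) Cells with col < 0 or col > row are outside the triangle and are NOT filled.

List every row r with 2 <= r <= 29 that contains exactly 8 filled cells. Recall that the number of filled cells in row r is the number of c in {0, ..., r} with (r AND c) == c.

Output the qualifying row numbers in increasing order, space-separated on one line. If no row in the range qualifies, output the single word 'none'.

Answer: 7 11 13 14 19 21 22 25 26 28

Derivation:
Row r has 2^popcount(r) filled cells, so we need popcount(r) = log2(8) = 3.
Scan r = 2..29 and keep those with exactly 3 one-bits:
r=2=10 popcount=1 -> skip
r=3=11 popcount=2 -> skip
r=4=100 popcount=1 -> skip
r=5=101 popcount=2 -> skip
r=6=110 popcount=2 -> skip
r=7=111 popcount=3 -> KEEP
r=8=1000 popcount=1 -> skip
r=9=1001 popcount=2 -> skip
r=10=1010 popcount=2 -> skip
r=11=1011 popcount=3 -> KEEP
r=12=1100 popcount=2 -> skip
r=13=1101 popcount=3 -> KEEP
r=14=1110 popcount=3 -> KEEP
r=15=1111 popcount=4 -> skip
r=16=10000 popcount=1 -> skip
r=17=10001 popcount=2 -> skip
r=18=10010 popcount=2 -> skip
r=19=10011 popcount=3 -> KEEP
r=20=10100 popcount=2 -> skip
r=21=10101 popcount=3 -> KEEP
r=22=10110 popcount=3 -> KEEP
r=23=10111 popcount=4 -> skip
r=24=11000 popcount=2 -> skip
r=25=11001 popcount=3 -> KEEP
r=26=11010 popcount=3 -> KEEP
r=27=11011 popcount=4 -> skip
r=28=11100 popcount=3 -> KEEP
r=29=11101 popcount=4 -> skip
Kept rows: 7 11 13 14 19 21 22 25 26 28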